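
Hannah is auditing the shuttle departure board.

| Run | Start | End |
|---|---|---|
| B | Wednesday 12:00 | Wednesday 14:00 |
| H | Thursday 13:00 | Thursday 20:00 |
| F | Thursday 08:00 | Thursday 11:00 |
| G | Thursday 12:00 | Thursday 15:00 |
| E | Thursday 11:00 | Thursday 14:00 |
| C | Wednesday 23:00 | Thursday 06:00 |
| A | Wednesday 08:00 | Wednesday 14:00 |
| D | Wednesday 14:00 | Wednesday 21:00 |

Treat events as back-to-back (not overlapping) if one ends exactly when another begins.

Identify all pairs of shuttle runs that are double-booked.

A & B, E & G, E & H, G & H

Sorted by start: A, B, D, C, F, E, G, H.
B starts before A ends → A and B overlap.
D starts exactly when A ends (back-to-back, no overlap) — done with A.
D starts exactly when B ends (back-to-back, no overlap) — done with B.
C starts after D ends — done with D.
F starts after C ends — done with C.
E starts exactly when F ends (back-to-back, no overlap) — done with F.
G starts before E ends → E and G overlap.
H starts before E ends → E and H overlap.
H starts before G ends → G and H overlap.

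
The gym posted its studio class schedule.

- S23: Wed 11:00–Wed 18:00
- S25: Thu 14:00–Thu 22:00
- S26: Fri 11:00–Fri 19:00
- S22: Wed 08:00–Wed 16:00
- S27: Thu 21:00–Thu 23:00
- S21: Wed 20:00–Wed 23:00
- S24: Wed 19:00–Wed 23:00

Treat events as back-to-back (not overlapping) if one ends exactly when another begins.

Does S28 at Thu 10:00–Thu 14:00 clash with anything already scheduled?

No — it doesn't clash with anything

S22: ends Wed 16:00 at or before S28 starts Thu 10:00 → clear.
S23: ends Wed 18:00 at or before S28 starts Thu 10:00 → clear.
S24: ends Wed 23:00 at or before S28 starts Thu 10:00 → clear.
S21: ends Wed 23:00 at or before S28 starts Thu 10:00 → clear.
S25: starts Thu 14:00 at or after S28 ends Thu 14:00 → clear.
S27: starts Thu 21:00 at or after S28 ends Thu 14:00 → clear.
S26: starts Fri 11:00 at or after S28 ends Thu 14:00 → clear.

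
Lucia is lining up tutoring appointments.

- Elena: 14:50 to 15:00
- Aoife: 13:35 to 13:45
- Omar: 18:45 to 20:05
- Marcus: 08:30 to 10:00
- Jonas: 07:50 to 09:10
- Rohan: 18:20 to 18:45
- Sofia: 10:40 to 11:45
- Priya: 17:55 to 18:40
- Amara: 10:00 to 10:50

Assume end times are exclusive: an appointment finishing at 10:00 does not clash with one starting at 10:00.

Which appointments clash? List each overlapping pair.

Sorted by start: Jonas, Marcus, Amara, Sofia, Aoife, Elena, Priya, Rohan, Omar.
Marcus starts before Jonas ends → Jonas and Marcus overlap.
Amara starts after Jonas ends — done with Jonas.
Amara starts exactly when Marcus ends (back-to-back, no overlap) — done with Marcus.
Sofia starts before Amara ends → Amara and Sofia overlap.
Aoife starts after Amara ends — done with Amara.
Aoife starts after Sofia ends — done with Sofia.
Elena starts after Aoife ends — done with Aoife.
Priya starts after Elena ends — done with Elena.
Rohan starts before Priya ends → Priya and Rohan overlap.
Omar starts after Priya ends.
Omar starts exactly when Rohan ends (back-to-back, no overlap).

Amara & Sofia, Jonas & Marcus, Priya & Rohan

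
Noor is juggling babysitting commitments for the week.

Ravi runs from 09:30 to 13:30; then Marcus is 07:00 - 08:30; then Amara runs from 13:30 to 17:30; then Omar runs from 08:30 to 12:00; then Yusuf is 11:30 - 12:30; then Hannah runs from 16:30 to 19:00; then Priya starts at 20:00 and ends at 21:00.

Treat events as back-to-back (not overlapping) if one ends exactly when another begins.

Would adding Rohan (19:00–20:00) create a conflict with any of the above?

No — it doesn't clash with anything

Marcus: ends 08:30 at or before Rohan starts 19:00 → clear.
Omar: ends 12:00 at or before Rohan starts 19:00 → clear.
Ravi: ends 13:30 at or before Rohan starts 19:00 → clear.
Yusuf: ends 12:30 at or before Rohan starts 19:00 → clear.
Amara: ends 17:30 at or before Rohan starts 19:00 → clear.
Hannah: ends 19:00 at or before Rohan starts 19:00 → clear.
Priya: starts 20:00 at or after Rohan ends 20:00 → clear.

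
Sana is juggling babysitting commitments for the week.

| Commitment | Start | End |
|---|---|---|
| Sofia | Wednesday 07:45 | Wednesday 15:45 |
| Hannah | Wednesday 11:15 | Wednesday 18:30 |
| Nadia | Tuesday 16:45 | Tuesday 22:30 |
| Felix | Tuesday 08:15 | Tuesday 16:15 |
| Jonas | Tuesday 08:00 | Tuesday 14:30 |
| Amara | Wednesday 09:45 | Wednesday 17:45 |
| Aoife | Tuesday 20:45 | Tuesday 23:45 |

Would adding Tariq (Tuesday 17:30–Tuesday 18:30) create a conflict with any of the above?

Jonas: ends Tuesday 14:30 at or before Tariq starts Tuesday 17:30 → clear.
Felix: ends Tuesday 16:15 at or before Tariq starts Tuesday 17:30 → clear.
Nadia: starts Tuesday 16:45 before Tariq ends Tuesday 18:30, and ends Tuesday 22:30 after Tariq starts Tuesday 17:30 → overlap.
Aoife: starts Tuesday 20:45 at or after Tariq ends Tuesday 18:30 → clear.
Sofia: starts Wednesday 07:45 at or after Tariq ends Tuesday 18:30 → clear.
Amara: starts Wednesday 09:45 at or after Tariq ends Tuesday 18:30 → clear.
Hannah: starts Wednesday 11:15 at or after Tariq ends Tuesday 18:30 → clear.
Tariq overlaps Nadia.

Yes — it overlaps Nadia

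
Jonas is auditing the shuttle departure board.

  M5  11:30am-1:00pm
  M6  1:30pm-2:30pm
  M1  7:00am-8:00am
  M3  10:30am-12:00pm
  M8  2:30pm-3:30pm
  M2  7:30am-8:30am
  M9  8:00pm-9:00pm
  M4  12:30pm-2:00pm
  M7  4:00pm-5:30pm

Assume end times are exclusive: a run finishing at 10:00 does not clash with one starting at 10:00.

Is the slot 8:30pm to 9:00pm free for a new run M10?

No — it overlaps M9

M1: ends 8:00am at or before M10 starts 8:30pm → clear.
M2: ends 8:30am at or before M10 starts 8:30pm → clear.
M3: ends 12:00pm at or before M10 starts 8:30pm → clear.
M5: ends 1:00pm at or before M10 starts 8:30pm → clear.
M4: ends 2:00pm at or before M10 starts 8:30pm → clear.
M6: ends 2:30pm at or before M10 starts 8:30pm → clear.
M8: ends 3:30pm at or before M10 starts 8:30pm → clear.
M7: ends 5:30pm at or before M10 starts 8:30pm → clear.
M9: starts 8:00pm before M10 ends 9:00pm, and ends 9:00pm after M10 starts 8:30pm → overlap.
M10 overlaps M9.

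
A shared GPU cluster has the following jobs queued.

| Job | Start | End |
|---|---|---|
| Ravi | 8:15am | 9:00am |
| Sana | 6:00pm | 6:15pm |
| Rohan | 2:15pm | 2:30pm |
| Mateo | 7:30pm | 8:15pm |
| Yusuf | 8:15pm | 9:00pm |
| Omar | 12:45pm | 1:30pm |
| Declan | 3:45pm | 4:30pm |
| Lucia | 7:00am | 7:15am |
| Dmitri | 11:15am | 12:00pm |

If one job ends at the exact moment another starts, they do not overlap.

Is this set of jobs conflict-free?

Yes

Sorted by start: Lucia, Ravi, Dmitri, Omar, Rohan, Declan, Sana, Mateo, Yusuf.
Ravi starts after Lucia ends, so Lucia has no further overlaps.
Dmitri starts after Ravi ends, so Ravi has no further overlaps.
Omar starts after Dmitri ends, so Dmitri has no further overlaps.
Rohan starts after Omar ends, so Omar has no further overlaps.
Declan starts after Rohan ends, so Rohan has no further overlaps.
Sana starts after Declan ends, so Declan has no further overlaps.
Mateo starts after Sana ends, so Sana has no further overlaps.
Yusuf starts exactly when Mateo ends (back-to-back, no overlap).
Every pair is clear; the schedule has no overlaps.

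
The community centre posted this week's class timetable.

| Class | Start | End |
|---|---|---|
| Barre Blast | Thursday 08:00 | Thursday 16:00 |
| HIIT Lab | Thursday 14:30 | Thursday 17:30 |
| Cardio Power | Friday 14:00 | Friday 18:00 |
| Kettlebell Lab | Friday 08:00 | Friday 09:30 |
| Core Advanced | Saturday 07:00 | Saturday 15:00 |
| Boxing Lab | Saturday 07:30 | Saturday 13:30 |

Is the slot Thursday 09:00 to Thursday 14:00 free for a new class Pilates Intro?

Barre Blast: starts Thursday 08:00 before Pilates Intro ends Thursday 14:00, and ends Thursday 16:00 after Pilates Intro starts Thursday 09:00 → overlap.
HIIT Lab: starts Thursday 14:30 at or after Pilates Intro ends Thursday 14:00 → clear.
Kettlebell Lab: starts Friday 08:00 at or after Pilates Intro ends Thursday 14:00 → clear.
Cardio Power: starts Friday 14:00 at or after Pilates Intro ends Thursday 14:00 → clear.
Core Advanced: starts Saturday 07:00 at or after Pilates Intro ends Thursday 14:00 → clear.
Boxing Lab: starts Saturday 07:30 at or after Pilates Intro ends Thursday 14:00 → clear.
Pilates Intro overlaps Barre Blast.

No — it overlaps Barre Blast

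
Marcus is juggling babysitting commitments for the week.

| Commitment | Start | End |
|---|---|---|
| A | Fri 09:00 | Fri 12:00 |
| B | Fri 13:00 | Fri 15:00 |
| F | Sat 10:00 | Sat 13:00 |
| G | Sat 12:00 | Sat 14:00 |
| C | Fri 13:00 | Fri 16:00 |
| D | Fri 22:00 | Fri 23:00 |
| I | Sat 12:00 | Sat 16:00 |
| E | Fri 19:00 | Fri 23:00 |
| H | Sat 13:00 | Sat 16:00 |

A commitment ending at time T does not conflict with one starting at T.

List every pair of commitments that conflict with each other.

B & C, D & E, F & G, F & I, G & H, G & I, H & I

Check each pair: they overlap iff neither finishes before the other starts.
Sorted by start: A, B, C, E, D, F, G, I, H.
B starts after A ends — done with A.
C starts before B ends → B and C overlap.
E starts after B ends — done with B.
E starts after C ends — done with C.
D starts before E ends → E and D overlap.
F starts after E ends — done with E.
F starts after D ends — done with D.
G starts before F ends → F and G overlap.
I starts before F ends → F and I overlap.
H starts exactly when F ends (back-to-back, no overlap).
I starts before G ends → G and I overlap.
H starts before G ends → G and H overlap.
H starts before I ends → I and H overlap.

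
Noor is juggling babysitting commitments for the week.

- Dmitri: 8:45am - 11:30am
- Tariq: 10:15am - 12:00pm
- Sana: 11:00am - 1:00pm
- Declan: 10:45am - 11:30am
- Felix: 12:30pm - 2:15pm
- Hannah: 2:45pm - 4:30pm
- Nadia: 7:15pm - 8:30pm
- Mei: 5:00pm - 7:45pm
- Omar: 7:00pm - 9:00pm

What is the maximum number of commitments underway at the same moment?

Sort all start/end points and keep a running count:
8:45am start Dmitri → 1
10:15am start Tariq → 2
10:45am start Declan → 3
11:00am start Sana → 4
11:30am end Declan → 3
11:30am end Dmitri → 2
12:00pm end Tariq → 1
12:30pm start Felix → 2
1:00pm end Sana → 1
2:15pm end Felix → 0
2:45pm start Hannah → 1
4:30pm end Hannah → 0
5:00pm start Mei → 1
7:00pm start Omar → 2
7:15pm start Nadia → 3
7:45pm end Mei → 2
8:30pm end Nadia → 1
9:00pm end Omar → 0
Peak is 4, at 11:00am (Declan, Dmitri, Sana, Tariq).

4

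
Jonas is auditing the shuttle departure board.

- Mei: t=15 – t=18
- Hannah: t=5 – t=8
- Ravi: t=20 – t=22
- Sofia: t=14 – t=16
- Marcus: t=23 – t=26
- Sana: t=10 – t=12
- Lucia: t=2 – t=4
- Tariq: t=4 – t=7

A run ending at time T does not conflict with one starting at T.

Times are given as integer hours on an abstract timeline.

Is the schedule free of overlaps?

Check each pair: they overlap iff neither finishes before the other starts.
Sorted by start: Lucia, Tariq, Hannah, Sana, Sofia, Mei, Ravi, Marcus.
Tariq starts exactly when Lucia ends (back-to-back, no overlap), so nothing later overlaps Lucia either.
Hannah starts before Tariq ends → Tariq and Hannah overlap.
That's a conflict, so the schedule is not conflict-free.

No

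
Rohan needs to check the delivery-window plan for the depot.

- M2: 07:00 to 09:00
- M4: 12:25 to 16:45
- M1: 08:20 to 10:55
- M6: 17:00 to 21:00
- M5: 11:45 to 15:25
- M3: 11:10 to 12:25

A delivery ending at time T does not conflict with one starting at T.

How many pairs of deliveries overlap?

3

Two intervals overlap when each starts before the other ends.
Sorted by start: M2, M1, M3, M5, M4, M6.
M1 starts before M2 ends → M2 and M1 overlap.
M3 starts after M2 ends; M2 is clear from here.
M3 starts after M1 ends; M1 is clear from here.
M5 starts before M3 ends → M3 and M5 overlap.
M4 starts exactly when M3 ends (back-to-back, no overlap); M3 is clear from here.
M4 starts before M5 ends → M5 and M4 overlap.
M6 starts after M5 ends.
M6 starts after M4 ends.
Overlapping pairs: M1 & M2, M3 & M5, M4 & M5 — 3 in total.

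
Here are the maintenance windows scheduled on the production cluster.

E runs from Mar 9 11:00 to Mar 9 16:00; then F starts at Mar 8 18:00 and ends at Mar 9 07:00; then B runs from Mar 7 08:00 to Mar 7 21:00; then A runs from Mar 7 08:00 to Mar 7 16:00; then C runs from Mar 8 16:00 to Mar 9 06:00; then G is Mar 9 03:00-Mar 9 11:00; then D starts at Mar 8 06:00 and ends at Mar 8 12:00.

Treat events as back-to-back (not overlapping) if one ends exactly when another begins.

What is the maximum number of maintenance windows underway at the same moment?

Walk through starts and ends in time order (an end at T is processed before a start at T):
Mar 7 08:00 start A → 1
Mar 7 08:00 start B → 2
Mar 7 16:00 end A → 1
Mar 7 21:00 end B → 0
Mar 8 06:00 start D → 1
Mar 8 12:00 end D → 0
Mar 8 16:00 start C → 1
Mar 8 18:00 start F → 2
Mar 9 03:00 start G → 3
Mar 9 06:00 end C → 2
Mar 9 07:00 end F → 1
Mar 9 11:00 end G → 0
Mar 9 11:00 start E → 1
Mar 9 16:00 end E → 0
Peak is 3, at Mar 9 03:00 (C, F, G).

3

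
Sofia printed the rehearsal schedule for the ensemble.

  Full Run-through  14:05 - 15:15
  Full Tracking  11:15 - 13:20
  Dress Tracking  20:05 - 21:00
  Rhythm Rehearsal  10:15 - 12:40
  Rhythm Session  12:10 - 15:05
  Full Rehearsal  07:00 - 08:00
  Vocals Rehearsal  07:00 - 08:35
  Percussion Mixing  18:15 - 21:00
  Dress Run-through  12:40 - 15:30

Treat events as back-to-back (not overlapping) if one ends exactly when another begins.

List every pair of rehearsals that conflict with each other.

Two intervals overlap when each starts before the other ends.
Sorted by start: Full Rehearsal, Vocals Rehearsal, Rhythm Rehearsal, Full Tracking, Rhythm Session, Dress Run-through, Full Run-through, Percussion Mixing, Dress Tracking.
Vocals Rehearsal starts before Full Rehearsal ends → Full Rehearsal and Vocals Rehearsal overlap.
Rhythm Rehearsal starts after Full Rehearsal ends; Full Rehearsal is clear from here.
Rhythm Rehearsal starts after Vocals Rehearsal ends; Vocals Rehearsal is clear from here.
Full Tracking starts before Rhythm Rehearsal ends → Rhythm Rehearsal and Full Tracking overlap.
Rhythm Session starts before Rhythm Rehearsal ends → Rhythm Rehearsal and Rhythm Session overlap.
Dress Run-through starts exactly when Rhythm Rehearsal ends (back-to-back, no overlap); Rhythm Rehearsal is clear from here.
Rhythm Session starts before Full Tracking ends → Full Tracking and Rhythm Session overlap.
Dress Run-through starts before Full Tracking ends → Full Tracking and Dress Run-through overlap.
Full Run-through starts after Full Tracking ends; Full Tracking is clear from here.
Dress Run-through starts before Rhythm Session ends → Rhythm Session and Dress Run-through overlap.
Full Run-through starts before Rhythm Session ends → Rhythm Session and Full Run-through overlap.
Percussion Mixing starts after Rhythm Session ends; Rhythm Session is clear from here.
Full Run-through starts before Dress Run-through ends → Dress Run-through and Full Run-through overlap.
Percussion Mixing starts after Dress Run-through ends; Dress Run-through is clear from here.
Percussion Mixing starts after Full Run-through ends; Full Run-through is clear from here.
Dress Tracking starts before Percussion Mixing ends → Percussion Mixing and Dress Tracking overlap.

Dress Run-through & Full Run-through, Dress Run-through & Full Tracking, Dress Run-through & Rhythm Session, Dress Tracking & Percussion Mixing, Full Rehearsal & Vocals Rehearsal, Full Run-through & Rhythm Session, Full Tracking & Rhythm Rehearsal, Full Tracking & Rhythm Session, Rhythm Rehearsal & Rhythm Session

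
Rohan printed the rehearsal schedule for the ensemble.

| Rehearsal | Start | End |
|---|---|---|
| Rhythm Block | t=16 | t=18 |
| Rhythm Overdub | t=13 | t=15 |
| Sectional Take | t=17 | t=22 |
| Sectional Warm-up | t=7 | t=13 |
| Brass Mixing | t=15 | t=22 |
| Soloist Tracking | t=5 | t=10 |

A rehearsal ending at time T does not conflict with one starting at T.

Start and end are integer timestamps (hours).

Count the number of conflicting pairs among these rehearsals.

Sorted by start: Soloist Tracking, Sectional Warm-up, Rhythm Overdub, Brass Mixing, Rhythm Block, Sectional Take.
Sectional Warm-up starts before Soloist Tracking ends → Soloist Tracking and Sectional Warm-up overlap.
Rhythm Overdub starts after Soloist Tracking ends; Soloist Tracking is clear from here.
Rhythm Overdub starts exactly when Sectional Warm-up ends (back-to-back, no overlap); Sectional Warm-up is clear from here.
Brass Mixing starts exactly when Rhythm Overdub ends (back-to-back, no overlap); Rhythm Overdub is clear from here.
Rhythm Block starts before Brass Mixing ends → Brass Mixing and Rhythm Block overlap.
Sectional Take starts before Brass Mixing ends → Brass Mixing and Sectional Take overlap.
Sectional Take starts before Rhythm Block ends → Rhythm Block and Sectional Take overlap.
Overlapping pairs: Brass Mixing & Rhythm Block, Brass Mixing & Sectional Take, Rhythm Block & Sectional Take, Sectional Warm-up & Soloist Tracking — 4 in total.

4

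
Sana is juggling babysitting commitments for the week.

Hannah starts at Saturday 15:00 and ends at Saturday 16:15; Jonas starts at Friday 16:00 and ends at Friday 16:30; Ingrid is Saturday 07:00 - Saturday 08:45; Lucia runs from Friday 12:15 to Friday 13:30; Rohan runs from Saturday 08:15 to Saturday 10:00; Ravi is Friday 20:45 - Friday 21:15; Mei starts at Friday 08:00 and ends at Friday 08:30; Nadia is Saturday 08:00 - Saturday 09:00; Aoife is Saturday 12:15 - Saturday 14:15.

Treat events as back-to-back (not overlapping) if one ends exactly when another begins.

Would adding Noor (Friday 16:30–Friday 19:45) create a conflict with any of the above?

No — it doesn't clash with anything

Mei: ends Friday 08:30 at or before Noor starts Friday 16:30 → clear.
Lucia: ends Friday 13:30 at or before Noor starts Friday 16:30 → clear.
Jonas: ends Friday 16:30 at or before Noor starts Friday 16:30 → clear.
Ravi: starts Friday 20:45 at or after Noor ends Friday 19:45 → clear.
Ingrid: starts Saturday 07:00 at or after Noor ends Friday 19:45 → clear.
Nadia: starts Saturday 08:00 at or after Noor ends Friday 19:45 → clear.
Rohan: starts Saturday 08:15 at or after Noor ends Friday 19:45 → clear.
Aoife: starts Saturday 12:15 at or after Noor ends Friday 19:45 → clear.
Hannah: starts Saturday 15:00 at or after Noor ends Friday 19:45 → clear.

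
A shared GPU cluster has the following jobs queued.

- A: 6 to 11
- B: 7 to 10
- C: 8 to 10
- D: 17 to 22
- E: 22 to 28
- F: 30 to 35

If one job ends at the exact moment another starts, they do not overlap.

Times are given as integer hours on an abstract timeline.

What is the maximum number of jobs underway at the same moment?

Sort all start/end points and keep a running count:
6 start A → 1
7 start B → 2
8 start C → 3
10 end B → 2
10 end C → 1
11 end A → 0
17 start D → 1
22 end D → 0
22 start E → 1
28 end E → 0
30 start F → 1
35 end F → 0
Peak is 3, at 8 (A, B, C).

3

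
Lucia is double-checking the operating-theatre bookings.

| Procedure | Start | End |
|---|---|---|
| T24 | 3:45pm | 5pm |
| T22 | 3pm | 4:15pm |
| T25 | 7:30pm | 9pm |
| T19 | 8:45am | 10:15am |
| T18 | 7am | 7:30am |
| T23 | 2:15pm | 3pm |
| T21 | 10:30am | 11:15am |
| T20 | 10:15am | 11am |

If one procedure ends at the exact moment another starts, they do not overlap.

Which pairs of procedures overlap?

T20 & T21, T22 & T24

Check each pair: they overlap iff neither finishes before the other starts.
Sorted by start: T18, T19, T20, T21, T23, T22, T24, T25.
T19 starts after T18 ends, so nothing later overlaps T18 either.
T20 starts exactly when T19 ends (back-to-back, no overlap), so nothing later overlaps T19 either.
T21 starts before T20 ends → T20 and T21 overlap.
T23 starts after T20 ends, so nothing later overlaps T20 either.
T23 starts after T21 ends, so nothing later overlaps T21 either.
T22 starts exactly when T23 ends (back-to-back, no overlap), so nothing later overlaps T23 either.
T24 starts before T22 ends → T22 and T24 overlap.
T25 starts after T22 ends.
T25 starts after T24 ends.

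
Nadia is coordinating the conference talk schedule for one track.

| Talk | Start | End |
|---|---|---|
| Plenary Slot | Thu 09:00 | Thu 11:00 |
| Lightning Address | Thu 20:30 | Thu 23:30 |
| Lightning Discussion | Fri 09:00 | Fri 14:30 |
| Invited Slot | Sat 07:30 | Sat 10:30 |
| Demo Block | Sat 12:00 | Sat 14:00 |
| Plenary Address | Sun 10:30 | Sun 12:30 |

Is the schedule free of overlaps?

Two intervals overlap when each starts before the other ends.
Sorted by start: Plenary Slot, Lightning Address, Lightning Discussion, Invited Slot, Demo Block, Plenary Address.
Lightning Address starts after Plenary Slot ends, so Plenary Slot has no further overlaps.
Lightning Discussion starts after Lightning Address ends, so Lightning Address has no further overlaps.
Invited Slot starts after Lightning Discussion ends, so Lightning Discussion has no further overlaps.
Demo Block starts after Invited Slot ends, so Invited Slot has no further overlaps.
Plenary Address starts after Demo Block ends.
Every pair is clear; the schedule has no overlaps.

Yes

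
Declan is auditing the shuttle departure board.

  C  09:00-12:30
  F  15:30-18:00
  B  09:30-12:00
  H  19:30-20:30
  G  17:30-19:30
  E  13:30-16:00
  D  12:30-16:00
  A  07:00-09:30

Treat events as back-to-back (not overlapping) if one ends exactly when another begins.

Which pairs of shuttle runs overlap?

Two intervals overlap when each starts before the other ends.
Sorted by start: A, C, B, D, E, F, G, H.
C starts before A ends → A and C overlap.
B starts exactly when A ends (back-to-back, no overlap); A is clear from here.
B starts before C ends → C and B overlap.
D starts exactly when C ends (back-to-back, no overlap); C is clear from here.
D starts after B ends; B is clear from here.
E starts before D ends → D and E overlap.
F starts before D ends → D and F overlap.
G starts after D ends; D is clear from here.
F starts before E ends → E and F overlap.
G starts after E ends; E is clear from here.
G starts before F ends → F and G overlap.
H starts after F ends.
H starts exactly when G ends (back-to-back, no overlap).

A & C, B & C, D & E, D & F, E & F, F & G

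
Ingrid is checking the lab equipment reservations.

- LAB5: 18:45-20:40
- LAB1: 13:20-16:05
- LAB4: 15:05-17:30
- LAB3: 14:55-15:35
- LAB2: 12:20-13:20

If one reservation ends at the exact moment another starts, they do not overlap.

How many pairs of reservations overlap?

Check each pair: they overlap iff neither finishes before the other starts.
Sorted by start: LAB2, LAB1, LAB3, LAB4, LAB5.
LAB1 starts exactly when LAB2 ends (back-to-back, no overlap) — done with LAB2.
LAB3 starts before LAB1 ends → LAB1 and LAB3 overlap.
LAB4 starts before LAB1 ends → LAB1 and LAB4 overlap.
LAB5 starts after LAB1 ends.
LAB4 starts before LAB3 ends → LAB3 and LAB4 overlap.
LAB5 starts after LAB3 ends.
LAB5 starts after LAB4 ends.
Overlapping pairs: LAB1 & LAB3, LAB1 & LAB4, LAB3 & LAB4 — 3 in total.

3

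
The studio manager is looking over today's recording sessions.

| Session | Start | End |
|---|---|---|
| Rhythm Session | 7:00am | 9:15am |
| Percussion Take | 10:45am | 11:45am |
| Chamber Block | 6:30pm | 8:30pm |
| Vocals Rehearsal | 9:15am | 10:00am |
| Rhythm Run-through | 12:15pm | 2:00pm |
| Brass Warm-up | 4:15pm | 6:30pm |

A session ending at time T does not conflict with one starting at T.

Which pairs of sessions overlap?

Two intervals overlap when each starts before the other ends.
Sorted by start: Rhythm Session, Vocals Rehearsal, Percussion Take, Rhythm Run-through, Brass Warm-up, Chamber Block.
Vocals Rehearsal starts exactly when Rhythm Session ends (back-to-back, no overlap), so nothing later overlaps Rhythm Session either.
Percussion Take starts after Vocals Rehearsal ends, so nothing later overlaps Vocals Rehearsal either.
Rhythm Run-through starts after Percussion Take ends, so nothing later overlaps Percussion Take either.
Brass Warm-up starts after Rhythm Run-through ends, so nothing later overlaps Rhythm Run-through either.
Chamber Block starts exactly when Brass Warm-up ends (back-to-back, no overlap).

no overlapping pairs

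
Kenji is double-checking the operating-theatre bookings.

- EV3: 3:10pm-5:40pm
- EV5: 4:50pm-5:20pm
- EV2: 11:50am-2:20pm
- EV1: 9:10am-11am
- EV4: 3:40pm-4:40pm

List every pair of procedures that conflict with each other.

Sorted by start: EV1, EV2, EV3, EV4, EV5.
EV2 starts after EV1 ends — done with EV1.
EV3 starts after EV2 ends — done with EV2.
EV4 starts before EV3 ends → EV3 and EV4 overlap.
EV5 starts before EV3 ends → EV3 and EV5 overlap.
EV5 starts after EV4 ends.

EV3 & EV4, EV3 & EV5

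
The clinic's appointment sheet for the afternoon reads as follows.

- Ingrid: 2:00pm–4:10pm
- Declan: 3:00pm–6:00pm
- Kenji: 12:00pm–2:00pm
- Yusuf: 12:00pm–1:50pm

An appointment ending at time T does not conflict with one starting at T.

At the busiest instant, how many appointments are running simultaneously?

Sweep the timeline, counting +1 at each start and −1 at each end (ends before starts at a tie):
12:00pm start Kenji → 1
12:00pm start Yusuf → 2
1:50pm end Yusuf → 1
2:00pm end Kenji → 0
2:00pm start Ingrid → 1
3:00pm start Declan → 2
4:10pm end Ingrid → 1
6:00pm end Declan → 0
Peak is 2, at 12:00pm (Kenji, Yusuf).

2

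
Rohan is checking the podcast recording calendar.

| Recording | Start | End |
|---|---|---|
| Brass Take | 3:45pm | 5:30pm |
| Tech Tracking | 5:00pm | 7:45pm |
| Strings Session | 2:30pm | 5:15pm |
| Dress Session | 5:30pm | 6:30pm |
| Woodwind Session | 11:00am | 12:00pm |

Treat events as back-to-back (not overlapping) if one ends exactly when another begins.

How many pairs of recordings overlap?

4

Sorted by start: Woodwind Session, Strings Session, Brass Take, Tech Tracking, Dress Session.
Strings Session starts after Woodwind Session ends, so nothing later overlaps Woodwind Session either.
Brass Take starts before Strings Session ends → Strings Session and Brass Take overlap.
Tech Tracking starts before Strings Session ends → Strings Session and Tech Tracking overlap.
Dress Session starts after Strings Session ends.
Tech Tracking starts before Brass Take ends → Brass Take and Tech Tracking overlap.
Dress Session starts exactly when Brass Take ends (back-to-back, no overlap).
Dress Session starts before Tech Tracking ends → Tech Tracking and Dress Session overlap.
Overlapping pairs: Brass Take & Strings Session, Brass Take & Tech Tracking, Dress Session & Tech Tracking, Strings Session & Tech Tracking — 4 in total.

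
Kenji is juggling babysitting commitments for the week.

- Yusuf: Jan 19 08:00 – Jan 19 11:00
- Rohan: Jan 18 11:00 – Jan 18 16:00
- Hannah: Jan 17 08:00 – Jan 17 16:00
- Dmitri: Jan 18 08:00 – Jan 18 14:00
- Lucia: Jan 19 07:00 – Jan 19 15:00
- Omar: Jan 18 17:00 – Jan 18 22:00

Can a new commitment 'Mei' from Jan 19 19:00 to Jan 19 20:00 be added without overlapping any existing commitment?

Hannah: ends Jan 17 16:00 at or before Mei starts Jan 19 19:00 → clear.
Dmitri: ends Jan 18 14:00 at or before Mei starts Jan 19 19:00 → clear.
Rohan: ends Jan 18 16:00 at or before Mei starts Jan 19 19:00 → clear.
Omar: ends Jan 18 22:00 at or before Mei starts Jan 19 19:00 → clear.
Lucia: ends Jan 19 15:00 at or before Mei starts Jan 19 19:00 → clear.
Yusuf: ends Jan 19 11:00 at or before Mei starts Jan 19 19:00 → clear.

Yes — the slot is free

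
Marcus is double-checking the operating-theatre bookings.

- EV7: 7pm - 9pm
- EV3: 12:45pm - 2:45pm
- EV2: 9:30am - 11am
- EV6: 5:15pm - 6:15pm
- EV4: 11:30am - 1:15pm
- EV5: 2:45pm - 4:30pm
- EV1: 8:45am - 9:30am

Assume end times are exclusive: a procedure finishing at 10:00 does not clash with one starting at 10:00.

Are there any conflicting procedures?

Yes

Sorted by start: EV1, EV2, EV4, EV3, EV5, EV6, EV7.
EV2 starts exactly when EV1 ends (back-to-back, no overlap), so EV1 has no further overlaps.
EV4 starts after EV2 ends, so EV2 has no further overlaps.
EV3 starts before EV4 ends → EV4 and EV3 overlap.
That's a conflict, so the schedule is not conflict-free.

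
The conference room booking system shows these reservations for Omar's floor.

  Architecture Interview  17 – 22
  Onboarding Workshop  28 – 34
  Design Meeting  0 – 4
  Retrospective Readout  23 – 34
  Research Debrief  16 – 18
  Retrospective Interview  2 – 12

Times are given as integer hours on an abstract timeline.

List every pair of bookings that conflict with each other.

Architecture Interview & Research Debrief, Design Meeting & Retrospective Interview, Onboarding Workshop & Retrospective Readout

Sorted by start: Design Meeting, Retrospective Interview, Research Debrief, Architecture Interview, Retrospective Readout, Onboarding Workshop.
Retrospective Interview starts before Design Meeting ends → Design Meeting and Retrospective Interview overlap.
Research Debrief starts after Design Meeting ends, so Design Meeting has no further overlaps.
Research Debrief starts after Retrospective Interview ends, so Retrospective Interview has no further overlaps.
Architecture Interview starts before Research Debrief ends → Research Debrief and Architecture Interview overlap.
Retrospective Readout starts after Research Debrief ends, so Research Debrief has no further overlaps.
Retrospective Readout starts after Architecture Interview ends, so Architecture Interview has no further overlaps.
Onboarding Workshop starts before Retrospective Readout ends → Retrospective Readout and Onboarding Workshop overlap.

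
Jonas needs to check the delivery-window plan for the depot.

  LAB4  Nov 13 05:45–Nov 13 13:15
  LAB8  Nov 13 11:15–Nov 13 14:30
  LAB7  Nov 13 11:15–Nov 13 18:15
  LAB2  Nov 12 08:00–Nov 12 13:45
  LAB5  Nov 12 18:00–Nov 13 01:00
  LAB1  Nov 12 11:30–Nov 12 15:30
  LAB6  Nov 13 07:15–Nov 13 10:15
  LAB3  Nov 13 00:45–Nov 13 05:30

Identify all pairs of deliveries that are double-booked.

Sorted by start: LAB2, LAB1, LAB5, LAB3, LAB4, LAB6, LAB7, LAB8.
LAB1 starts before LAB2 ends → LAB2 and LAB1 overlap.
LAB5 starts after LAB2 ends; LAB2 is clear from here.
LAB5 starts after LAB1 ends; LAB1 is clear from here.
LAB3 starts before LAB5 ends → LAB5 and LAB3 overlap.
LAB4 starts after LAB5 ends; LAB5 is clear from here.
LAB4 starts after LAB3 ends; LAB3 is clear from here.
LAB6 starts before LAB4 ends → LAB4 and LAB6 overlap.
LAB7 starts before LAB4 ends → LAB4 and LAB7 overlap.
LAB8 starts before LAB4 ends → LAB4 and LAB8 overlap.
LAB7 starts after LAB6 ends; LAB6 is clear from here.
LAB8 starts before LAB7 ends → LAB7 and LAB8 overlap.

LAB1 & LAB2, LAB3 & LAB5, LAB4 & LAB6, LAB4 & LAB7, LAB4 & LAB8, LAB7 & LAB8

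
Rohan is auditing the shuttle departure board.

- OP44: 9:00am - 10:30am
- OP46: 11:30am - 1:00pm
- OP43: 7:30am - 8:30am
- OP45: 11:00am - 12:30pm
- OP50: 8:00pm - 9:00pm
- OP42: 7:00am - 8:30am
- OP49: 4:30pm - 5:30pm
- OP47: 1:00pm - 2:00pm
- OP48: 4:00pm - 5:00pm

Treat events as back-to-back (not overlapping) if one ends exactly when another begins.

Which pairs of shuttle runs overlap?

Sorted by start: OP42, OP43, OP44, OP45, OP46, OP47, OP48, OP49, OP50.
OP43 starts before OP42 ends → OP42 and OP43 overlap.
OP44 starts after OP42 ends, so nothing later overlaps OP42 either.
OP44 starts after OP43 ends, so nothing later overlaps OP43 either.
OP45 starts after OP44 ends, so nothing later overlaps OP44 either.
OP46 starts before OP45 ends → OP45 and OP46 overlap.
OP47 starts after OP45 ends, so nothing later overlaps OP45 either.
OP47 starts exactly when OP46 ends (back-to-back, no overlap), so nothing later overlaps OP46 either.
OP48 starts after OP47 ends, so nothing later overlaps OP47 either.
OP49 starts before OP48 ends → OP48 and OP49 overlap.
OP50 starts after OP48 ends.
OP50 starts after OP49 ends.

OP42 & OP43, OP45 & OP46, OP48 & OP49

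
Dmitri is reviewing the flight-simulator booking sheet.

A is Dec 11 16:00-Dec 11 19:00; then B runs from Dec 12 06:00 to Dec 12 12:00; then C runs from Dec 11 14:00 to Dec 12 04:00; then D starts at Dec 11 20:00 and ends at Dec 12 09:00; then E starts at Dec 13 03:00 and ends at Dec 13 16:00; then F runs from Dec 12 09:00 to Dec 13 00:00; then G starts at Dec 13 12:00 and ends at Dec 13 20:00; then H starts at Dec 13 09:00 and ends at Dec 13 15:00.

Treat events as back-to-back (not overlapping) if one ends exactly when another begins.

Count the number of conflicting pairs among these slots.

Check each pair: they overlap iff neither finishes before the other starts.
Sorted by start: C, A, D, B, F, E, H, G.
A starts before C ends → C and A overlap.
D starts before C ends → C and D overlap.
B starts after C ends — done with C.
D starts after A ends — done with A.
B starts before D ends → D and B overlap.
F starts exactly when D ends (back-to-back, no overlap) — done with D.
F starts before B ends → B and F overlap.
E starts after B ends — done with B.
E starts after F ends — done with F.
H starts before E ends → E and H overlap.
G starts before E ends → E and G overlap.
G starts before H ends → H and G overlap.
Overlapping pairs: A & C, B & D, B & F, C & D, E & G, E & H, G & H — 7 in total.

7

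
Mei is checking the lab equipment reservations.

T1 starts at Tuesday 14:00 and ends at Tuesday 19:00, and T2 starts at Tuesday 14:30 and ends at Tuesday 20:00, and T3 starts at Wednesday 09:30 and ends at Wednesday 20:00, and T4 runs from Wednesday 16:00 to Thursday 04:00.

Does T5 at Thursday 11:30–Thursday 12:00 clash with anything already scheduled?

No — it doesn't clash with anything

T1: ends Tuesday 19:00 at or before T5 starts Thursday 11:30 → clear.
T2: ends Tuesday 20:00 at or before T5 starts Thursday 11:30 → clear.
T3: ends Wednesday 20:00 at or before T5 starts Thursday 11:30 → clear.
T4: ends Thursday 04:00 at or before T5 starts Thursday 11:30 → clear.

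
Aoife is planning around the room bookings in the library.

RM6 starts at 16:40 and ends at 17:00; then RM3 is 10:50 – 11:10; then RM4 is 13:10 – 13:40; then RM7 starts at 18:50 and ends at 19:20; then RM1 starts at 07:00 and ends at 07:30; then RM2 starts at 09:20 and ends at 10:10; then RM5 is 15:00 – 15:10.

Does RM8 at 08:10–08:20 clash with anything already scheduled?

No — it doesn't clash with anything

RM1: ends 07:30 at or before RM8 starts 08:10 → clear.
RM2: starts 09:20 at or after RM8 ends 08:20 → clear.
RM3: starts 10:50 at or after RM8 ends 08:20 → clear.
RM4: starts 13:10 at or after RM8 ends 08:20 → clear.
RM5: starts 15:00 at or after RM8 ends 08:20 → clear.
RM6: starts 16:40 at or after RM8 ends 08:20 → clear.
RM7: starts 18:50 at or after RM8 ends 08:20 → clear.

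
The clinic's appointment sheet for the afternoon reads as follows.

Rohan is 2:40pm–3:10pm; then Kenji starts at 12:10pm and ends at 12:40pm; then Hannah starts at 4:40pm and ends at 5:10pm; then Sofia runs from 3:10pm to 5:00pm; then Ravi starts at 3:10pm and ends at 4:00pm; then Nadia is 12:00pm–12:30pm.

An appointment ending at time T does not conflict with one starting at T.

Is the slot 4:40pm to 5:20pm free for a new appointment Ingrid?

No — it overlaps Hannah, Sofia

Nadia: ends 12:30pm at or before Ingrid starts 4:40pm → clear.
Kenji: ends 12:40pm at or before Ingrid starts 4:40pm → clear.
Rohan: ends 3:10pm at or before Ingrid starts 4:40pm → clear.
Sofia: starts 3:10pm before Ingrid ends 5:20pm, and ends 5:00pm after Ingrid starts 4:40pm → overlap.
Ravi: ends 4:00pm at or before Ingrid starts 4:40pm → clear.
Hannah: starts 4:40pm before Ingrid ends 5:20pm, and ends 5:10pm after Ingrid starts 4:40pm → overlap.
Ingrid overlaps Sofia, Hannah.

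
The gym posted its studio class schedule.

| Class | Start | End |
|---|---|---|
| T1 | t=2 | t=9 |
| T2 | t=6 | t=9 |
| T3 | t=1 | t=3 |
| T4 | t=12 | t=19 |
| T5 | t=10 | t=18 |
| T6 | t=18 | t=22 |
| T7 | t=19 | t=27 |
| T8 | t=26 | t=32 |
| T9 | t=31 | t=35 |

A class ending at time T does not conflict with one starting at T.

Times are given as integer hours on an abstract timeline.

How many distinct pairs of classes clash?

Two intervals overlap when each starts before the other ends.
Sorted by start: T3, T1, T2, T5, T4, T6, T7, T8, T9.
T1 starts before T3 ends → T3 and T1 overlap.
T2 starts after T3 ends, so T3 has no further overlaps.
T2 starts before T1 ends → T1 and T2 overlap.
T5 starts after T1 ends, so T1 has no further overlaps.
T5 starts after T2 ends, so T2 has no further overlaps.
T4 starts before T5 ends → T5 and T4 overlap.
T6 starts exactly when T5 ends (back-to-back, no overlap), so T5 has no further overlaps.
T6 starts before T4 ends → T4 and T6 overlap.
T7 starts exactly when T4 ends (back-to-back, no overlap), so T4 has no further overlaps.
T7 starts before T6 ends → T6 and T7 overlap.
T8 starts after T6 ends, so T6 has no further overlaps.
T8 starts before T7 ends → T7 and T8 overlap.
T9 starts after T7 ends.
T9 starts before T8 ends → T8 and T9 overlap.
Overlapping pairs: T1 & T2, T1 & T3, T4 & T5, T4 & T6, T6 & T7, T7 & T8, T8 & T9 — 7 in total.

7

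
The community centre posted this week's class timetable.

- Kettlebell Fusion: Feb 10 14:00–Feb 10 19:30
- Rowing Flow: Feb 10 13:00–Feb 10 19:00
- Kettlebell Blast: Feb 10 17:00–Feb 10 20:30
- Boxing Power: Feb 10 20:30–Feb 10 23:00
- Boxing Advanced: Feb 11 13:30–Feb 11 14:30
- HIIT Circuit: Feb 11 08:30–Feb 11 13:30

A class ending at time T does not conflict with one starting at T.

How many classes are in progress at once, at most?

Sweep the timeline, counting +1 at each start and −1 at each end (ends before starts at a tie):
Feb 10 13:00 start Rowing Flow → 1
Feb 10 14:00 start Kettlebell Fusion → 2
Feb 10 17:00 start Kettlebell Blast → 3
Feb 10 19:00 end Rowing Flow → 2
Feb 10 19:30 end Kettlebell Fusion → 1
Feb 10 20:30 end Kettlebell Blast → 0
Feb 10 20:30 start Boxing Power → 1
Feb 10 23:00 end Boxing Power → 0
Feb 11 08:30 start HIIT Circuit → 1
Feb 11 13:30 end HIIT Circuit → 0
Feb 11 13:30 start Boxing Advanced → 1
Feb 11 14:30 end Boxing Advanced → 0
Peak is 3, at Feb 10 17:00 (Kettlebell Blast, Kettlebell Fusion, Rowing Flow).

3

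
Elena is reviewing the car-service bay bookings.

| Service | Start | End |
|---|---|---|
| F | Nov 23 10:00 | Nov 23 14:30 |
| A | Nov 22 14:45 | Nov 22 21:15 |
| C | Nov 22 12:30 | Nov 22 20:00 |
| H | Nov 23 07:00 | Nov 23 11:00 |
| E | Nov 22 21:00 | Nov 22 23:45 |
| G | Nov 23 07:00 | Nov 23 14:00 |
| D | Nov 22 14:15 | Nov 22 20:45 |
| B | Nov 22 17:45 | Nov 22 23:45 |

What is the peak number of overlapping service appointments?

Walk through starts and ends in time order (an end at T is processed before a start at T):
Nov 22 12:30 start C → 1
Nov 22 14:15 start D → 2
Nov 22 14:45 start A → 3
Nov 22 17:45 start B → 4
Nov 22 20:00 end C → 3
Nov 22 20:45 end D → 2
Nov 22 21:00 start E → 3
Nov 22 21:15 end A → 2
Nov 22 23:45 end B → 1
Nov 22 23:45 end E → 0
Nov 23 07:00 start G → 1
Nov 23 07:00 start H → 2
Nov 23 10:00 start F → 3
Nov 23 11:00 end H → 2
Nov 23 14:00 end G → 1
Nov 23 14:30 end F → 0
Peak is 4, at Nov 22 17:45 (A, B, C, D).

4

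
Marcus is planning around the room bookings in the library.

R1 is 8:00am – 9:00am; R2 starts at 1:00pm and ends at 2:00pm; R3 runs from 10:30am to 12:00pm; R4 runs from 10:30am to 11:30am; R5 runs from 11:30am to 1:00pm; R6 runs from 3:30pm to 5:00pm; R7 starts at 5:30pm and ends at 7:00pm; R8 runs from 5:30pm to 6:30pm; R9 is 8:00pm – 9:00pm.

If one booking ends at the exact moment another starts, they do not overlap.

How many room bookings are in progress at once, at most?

2

Sort all start/end points and keep a running count:
8:00am start R1 → 1
9:00am end R1 → 0
10:30am start R3 → 1
10:30am start R4 → 2
11:30am end R4 → 1
11:30am start R5 → 2
12:00pm end R3 → 1
1:00pm end R5 → 0
1:00pm start R2 → 1
2:00pm end R2 → 0
3:30pm start R6 → 1
5:00pm end R6 → 0
5:30pm start R7 → 1
5:30pm start R8 → 2
6:30pm end R8 → 1
7:00pm end R7 → 0
8:00pm start R9 → 1
9:00pm end R9 → 0
Peak is 2, at 10:30am (R3, R4).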